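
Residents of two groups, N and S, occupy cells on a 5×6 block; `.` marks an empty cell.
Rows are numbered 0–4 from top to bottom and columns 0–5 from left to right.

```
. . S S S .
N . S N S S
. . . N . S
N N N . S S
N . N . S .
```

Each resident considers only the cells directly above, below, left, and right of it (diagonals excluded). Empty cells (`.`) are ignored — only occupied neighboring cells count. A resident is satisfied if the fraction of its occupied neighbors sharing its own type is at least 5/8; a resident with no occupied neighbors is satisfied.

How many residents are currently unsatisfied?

2

Row 0: (0,2)S 2/2 ok · (0,3)S 2/3 ok · (0,4)S 2/2 ok
Row 1: (1,0)N 0/0 ok · (1,2)S 1/2 unhappy · (1,3)N 1/4 unhappy · (1,4)S 2/3 ok · (1,5)S 2/2 ok
Row 2: (2,3)N 1/1 ok · (2,5)S 2/2 ok
Row 3: (3,0)N 2/2 ok · (3,1)N 2/2 ok · (3,2)N 2/2 ok · (3,4)S 2/2 ok · (3,5)S 2/2 ok
Row 4: (4,0)N 1/1 ok · (4,2)N 1/1 ok · (4,4)S 1/1 ok
Unsatisfied: (1,2), (1,3) — 2 in total.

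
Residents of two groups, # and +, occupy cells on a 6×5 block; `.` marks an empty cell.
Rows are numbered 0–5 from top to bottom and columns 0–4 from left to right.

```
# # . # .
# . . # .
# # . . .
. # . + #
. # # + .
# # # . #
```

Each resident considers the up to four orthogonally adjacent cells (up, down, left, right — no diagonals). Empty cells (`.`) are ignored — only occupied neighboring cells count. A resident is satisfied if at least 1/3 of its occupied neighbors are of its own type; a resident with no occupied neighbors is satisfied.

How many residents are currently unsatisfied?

1

(0,0)# 2/2 ok
(0,1)# 1/1 ok
(0,3)# 1/1 ok
(1,0)# 2/2 ok
(1,3)# 1/1 ok
(2,0)# 2/2 ok
(2,1)# 2/2 ok
(3,1)# 2/2 ok
(3,3)+ 1/2 ok
(3,4)# 0/1 unhappy
(4,1)# 3/3 ok
(4,2)# 2/3 ok
(4,3)+ 1/2 ok
(5,0)# 1/1 ok
(5,1)# 3/3 ok
(5,2)# 2/2 ok
(5,4)# 0/0 ok
Unsatisfied: (3,4) — 1 in total.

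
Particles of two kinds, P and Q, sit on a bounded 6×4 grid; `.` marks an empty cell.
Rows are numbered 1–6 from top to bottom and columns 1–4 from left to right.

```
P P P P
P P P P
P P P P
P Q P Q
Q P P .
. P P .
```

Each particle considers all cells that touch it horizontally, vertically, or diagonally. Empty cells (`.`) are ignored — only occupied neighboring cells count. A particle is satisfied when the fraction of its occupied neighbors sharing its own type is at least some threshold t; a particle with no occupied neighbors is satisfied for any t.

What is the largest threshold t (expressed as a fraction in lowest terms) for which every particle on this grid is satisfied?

Row 1: (1,1)P 3/3 · (1,2)P 5/5 · (1,3)P 5/5 · (1,4)P 3/3
Row 2: (2,1)P 5/5 · (2,2)P 8/8 · (2,3)P 8/8 · (2,4)P 5/5
Row 3: (3,1)P 4/5 · (3,2)P 7/8 · (3,3)P 6/8 · (3,4)P 4/5
Row 4: (4,1)P 3/5 · (4,2)Q 1/8 · (4,3)P 5/7 · (4,4)Q 0/4
Row 5: (5,1)Q 1/4 · (5,2)P 5/7 · (5,3)P 4/6
Row 6: (6,2)P 3/4 · (6,3)P 3/3
The smallest same-type fraction is 0/4 at (4,4), which reduces to 0/1. Any threshold above that leaves this particle unsatisfied.

0/1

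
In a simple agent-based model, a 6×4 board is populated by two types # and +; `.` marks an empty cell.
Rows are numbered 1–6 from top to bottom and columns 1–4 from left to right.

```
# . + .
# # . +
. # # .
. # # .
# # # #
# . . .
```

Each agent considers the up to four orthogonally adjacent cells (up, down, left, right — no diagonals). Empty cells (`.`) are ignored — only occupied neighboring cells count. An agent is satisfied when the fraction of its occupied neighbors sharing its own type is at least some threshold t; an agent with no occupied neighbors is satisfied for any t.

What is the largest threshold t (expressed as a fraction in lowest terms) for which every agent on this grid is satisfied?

1/1

(1,1)# 1/1
(1,3)+ — no occupied neighbors
(2,1)# 2/2
(2,2)# 2/2
(2,4)+ — no occupied neighbors
(3,2)# 3/3
(3,3)# 2/2
(4,2)# 3/3
(4,3)# 3/3
(5,1)# 2/2
(5,2)# 3/3
(5,3)# 3/3
(5,4)# 1/1
(6,1)# 1/1
The smallest same-type fraction is 1/1 at (1,1), which reduces to 1/1. Any threshold above that leaves this agent unsatisfied.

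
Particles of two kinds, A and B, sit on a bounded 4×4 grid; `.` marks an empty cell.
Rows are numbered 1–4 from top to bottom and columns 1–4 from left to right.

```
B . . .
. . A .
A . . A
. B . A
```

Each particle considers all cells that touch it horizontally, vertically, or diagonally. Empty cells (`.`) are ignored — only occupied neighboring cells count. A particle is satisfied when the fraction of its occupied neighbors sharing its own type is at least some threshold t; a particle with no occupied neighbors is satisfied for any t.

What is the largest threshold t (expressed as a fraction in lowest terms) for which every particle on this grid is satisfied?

0/1

(1,1)B — no occupied neighbors
(2,3)A 1/1
(3,1)A 0/1
(3,4)A 2/2
(4,2)B 0/1
(4,4)A 1/1
The smallest same-type fraction is 0/1 at (3,1), which reduces to 0/1. Any threshold above that leaves this particle unsatisfied.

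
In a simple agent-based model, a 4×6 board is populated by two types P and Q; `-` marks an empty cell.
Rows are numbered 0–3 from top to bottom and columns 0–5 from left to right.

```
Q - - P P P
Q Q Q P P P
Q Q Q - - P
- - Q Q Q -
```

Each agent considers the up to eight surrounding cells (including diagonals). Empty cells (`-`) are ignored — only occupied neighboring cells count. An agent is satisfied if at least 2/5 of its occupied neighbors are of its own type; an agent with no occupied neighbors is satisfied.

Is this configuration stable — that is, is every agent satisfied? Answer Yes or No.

Row 0: (0,0)Q 2/2 ok · (0,3)P 3/4 ok · (0,4)P 5/5 ok · (0,5)P 3/3 ok
Row 1: (1,0)Q 4/4 ok · (1,1)Q 6/6 ok · (1,2)Q 3/5 ok · (1,3)P 3/5 ok · (1,4)P 6/6 ok · (1,5)P 4/4 ok
Row 2: (2,0)Q 3/3 ok · (2,1)Q 6/6 ok · (2,2)Q 5/6 ok · (2,5)P 2/3 ok
Row 3: (3,2)Q 3/3 ok · (3,3)Q 3/3 ok · (3,4)Q 1/2 ok
All meet the threshold, so the configuration is stable.

Yes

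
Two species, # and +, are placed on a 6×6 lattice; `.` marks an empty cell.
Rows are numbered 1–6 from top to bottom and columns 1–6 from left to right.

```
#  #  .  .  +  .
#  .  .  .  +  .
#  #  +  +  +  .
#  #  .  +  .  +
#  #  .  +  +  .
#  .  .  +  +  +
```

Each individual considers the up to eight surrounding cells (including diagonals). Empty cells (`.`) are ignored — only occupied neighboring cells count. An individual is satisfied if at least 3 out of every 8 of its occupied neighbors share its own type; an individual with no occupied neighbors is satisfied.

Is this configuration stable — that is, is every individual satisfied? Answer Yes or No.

Yes

(1,1)# 2/2 ✓
(1,2)# 2/2 ✓
(1,5)+ 1/1 ✓
(2,1)# 4/4 ✓
(2,5)+ 3/3 ✓
(3,1)# 4/4 ✓
(3,2)# 4/5 ✓
(3,3)+ 2/4 ✓
(3,4)+ 4/4 ✓
(3,5)+ 4/4 ✓
(4,1)# 5/5 ✓
(4,2)# 5/6 ✓
(4,4)+ 5/5 ✓
(4,6)+ 2/2 ✓
(5,1)# 4/4 ✓
(5,2)# 4/4 ✓
(5,4)+ 4/4 ✓
(5,5)+ 6/6 ✓
(6,1)# 2/2 ✓
(6,4)+ 3/3 ✓
(6,5)+ 4/4 ✓
(6,6)+ 2/2 ✓
All meet the threshold, so the configuration is stable.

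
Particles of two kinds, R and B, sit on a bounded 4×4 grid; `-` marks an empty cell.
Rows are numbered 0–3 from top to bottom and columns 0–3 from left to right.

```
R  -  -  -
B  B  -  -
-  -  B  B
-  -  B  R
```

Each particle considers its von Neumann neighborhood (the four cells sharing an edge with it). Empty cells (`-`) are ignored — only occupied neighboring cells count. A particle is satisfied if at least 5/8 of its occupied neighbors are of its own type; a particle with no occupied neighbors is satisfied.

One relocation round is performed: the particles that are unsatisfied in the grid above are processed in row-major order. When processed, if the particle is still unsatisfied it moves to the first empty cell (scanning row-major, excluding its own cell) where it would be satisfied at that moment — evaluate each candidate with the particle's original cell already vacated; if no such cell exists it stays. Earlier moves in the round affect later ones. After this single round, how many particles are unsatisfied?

1

Initially unsatisfied (in order): (0,0), (1,0), (2,3), (3,2), (3,3).
  (0,0) → (0,2).
  (1,0): now satisfied by earlier moves; stays.
  (2,3) → (0,0).
  (3,2) → (0,1).
  (3,3): now satisfied by earlier moves; stays.
Resulting grid:
B B R -
B B - -
- - B -
- - - R
Unsatisfied now: (0,2).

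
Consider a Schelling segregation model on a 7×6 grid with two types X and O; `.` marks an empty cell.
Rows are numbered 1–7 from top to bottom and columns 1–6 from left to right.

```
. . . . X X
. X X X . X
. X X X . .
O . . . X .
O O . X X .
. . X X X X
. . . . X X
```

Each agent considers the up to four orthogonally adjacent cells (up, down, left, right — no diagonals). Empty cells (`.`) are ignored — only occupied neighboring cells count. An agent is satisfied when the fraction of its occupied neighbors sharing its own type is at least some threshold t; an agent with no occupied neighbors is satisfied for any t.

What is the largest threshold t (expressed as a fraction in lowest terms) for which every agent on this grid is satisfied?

(1,5)X 1/1
(1,6)X 2/2
(2,2)X 2/2
(2,3)X 3/3
(2,4)X 2/2
(2,6)X 1/1
(3,2)X 2/2
(3,3)X 3/3
(3,4)X 2/2
(4,1)O 1/1
(4,5)X 1/1
(5,1)O 2/2
(5,2)O 1/1
(5,4)X 2/2
(5,5)X 3/3
(6,3)X 1/1
(6,4)X 3/3
(6,5)X 4/4
(6,6)X 2/2
(7,5)X 2/2
(7,6)X 2/2
The smallest same-type fraction is 1/1 at (1,5), which reduces to 1/1. Any threshold above that leaves this agent unsatisfied.

1/1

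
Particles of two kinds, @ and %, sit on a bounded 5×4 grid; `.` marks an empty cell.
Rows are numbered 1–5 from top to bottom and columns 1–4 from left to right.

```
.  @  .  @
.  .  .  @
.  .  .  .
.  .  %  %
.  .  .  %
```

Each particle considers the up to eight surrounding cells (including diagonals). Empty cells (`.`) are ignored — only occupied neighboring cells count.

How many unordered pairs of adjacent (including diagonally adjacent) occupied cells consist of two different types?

0

Scan each occupied cell's neighbors to the right and below (and the two forward diagonals) so each pair is counted once.
Row 1: @(1,4)–@(2,4)=  → 0/1 unlike.
Row 4: %(4,3)–%(4,4)= %(4,3)–%(5,4)= %(4,4)–%(5,4)=  → 0/3 unlike.
Total adjacent occupied pairs: 4; unlike-type pairs: 0.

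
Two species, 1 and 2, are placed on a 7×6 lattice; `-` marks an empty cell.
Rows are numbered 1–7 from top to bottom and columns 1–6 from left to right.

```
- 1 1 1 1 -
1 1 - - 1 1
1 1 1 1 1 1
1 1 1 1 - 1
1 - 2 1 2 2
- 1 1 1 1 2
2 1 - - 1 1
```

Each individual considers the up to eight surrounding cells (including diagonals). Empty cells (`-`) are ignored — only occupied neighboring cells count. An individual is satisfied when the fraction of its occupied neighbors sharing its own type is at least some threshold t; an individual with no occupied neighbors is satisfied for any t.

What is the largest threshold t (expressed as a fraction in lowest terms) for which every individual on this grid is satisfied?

(1,2)1 3/3
(1,3)1 3/3
(1,4)1 3/3
(1,5)1 3/3
(2,1)1 4/4
(2,2)1 6/6
(2,5)1 6/6
(2,6)1 4/4
(3,1)1 5/5
(3,2)1 7/7
(3,3)1 6/6
(3,4)1 5/5
(3,5)1 6/6
(3,6)1 4/4
(4,1)1 4/4
(4,2)1 6/7
(4,3)1 6/7
(4,4)1 5/7
(4,6)1 2/4
(5,1)1 3/3
(5,3)2 0/7
(5,4)1 5/7
(5,5)2 2/7
(5,6)2 2/4
(6,2)1 3/5
(6,3)1 4/5
(6,4)1 4/6
(6,5)1 4/7
(6,6)2 2/5
(7,1)2 0/2
(7,2)1 2/3
(7,5)1 3/4
(7,6)1 2/3
The smallest same-type fraction is 0/7 at (5,3), which reduces to 0/1. Any threshold above that leaves this individual unsatisfied.

0/1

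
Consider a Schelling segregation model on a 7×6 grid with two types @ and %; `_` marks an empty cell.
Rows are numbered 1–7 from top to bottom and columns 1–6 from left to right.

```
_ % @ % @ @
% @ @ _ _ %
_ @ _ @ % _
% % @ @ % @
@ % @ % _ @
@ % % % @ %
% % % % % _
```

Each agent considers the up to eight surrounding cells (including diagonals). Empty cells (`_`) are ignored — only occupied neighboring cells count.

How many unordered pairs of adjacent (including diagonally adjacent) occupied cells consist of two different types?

Scan each occupied cell's neighbors to the right and below (and the two forward diagonals) so each pair is counted once.
Row 1: %(1,2)–@(1,3)≠ %(1,2)–@(2,2)≠ %(1,2)–@(2,3)≠ %(1,2)–%(2,1)= @(1,3)–%(1,4)≠ @(1,3)–@(2,3)= @(1,3)–@(2,2)= %(1,4)–@(1,5)≠ %(1,4)–@(2,3)≠ @(1,5)–@(1,6)= @(1,5)–%(2,6)≠ @(1,6)–%(2,6)≠  → 8/12 unlike.
Row 2: %(2,1)–@(2,2)≠ %(2,1)–@(3,2)≠ @(2,2)–@(2,3)= @(2,2)–@(3,2)= @(2,3)–@(3,4)= @(2,3)–@(3,2)= %(2,6)–%(3,5)=  → 2/7 unlike.
Row 3: @(3,2)–%(4,2)≠ @(3,2)–@(4,3)= @(3,2)–%(4,1)≠ @(3,4)–%(3,5)≠ @(3,4)–@(4,4)= @(3,4)–%(4,5)≠ @(3,4)–@(4,3)= %(3,5)–%(4,5)= %(3,5)–@(4,6)≠ %(3,5)–@(4,4)≠  → 6/10 unlike.
Row 4: %(4,1)–%(4,2)= %(4,1)–@(5,1)≠ %(4,1)–%(5,2)= %(4,2)–@(4,3)≠ %(4,2)–%(5,2)= %(4,2)–@(5,3)≠ %(4,2)–@(5,1)≠ @(4,3)–@(4,4)= @(4,3)–@(5,3)= @(4,3)–%(5,4)≠ @(4,3)–%(5,2)≠ @(4,4)–%(4,5)≠ @(4,4)–%(5,4)≠ @(4,4)–@(5,3)= %(4,5)–@(4,6)≠ %(4,5)–@(5,6)≠ %(4,5)–%(5,4)= @(4,6)–@(5,6)=  → 10/18 unlike.
Row 5: @(5,1)–%(5,2)≠ @(5,1)–@(6,1)= @(5,1)–%(6,2)≠ %(5,2)–@(5,3)≠ %(5,2)–%(6,2)= %(5,2)–%(6,3)= %(5,2)–@(6,1)≠ @(5,3)–%(5,4)≠ @(5,3)–%(6,3)≠ @(5,3)–%(6,4)≠ @(5,3)–%(6,2)≠ %(5,4)–%(6,4)= %(5,4)–@(6,5)≠ %(5,4)–%(6,3)= @(5,6)–%(6,6)≠ @(5,6)–@(6,5)=  → 10/16 unlike.
Row 6: @(6,1)–%(6,2)≠ @(6,1)–%(7,1)≠ @(6,1)–%(7,2)≠ %(6,2)–%(6,3)= %(6,2)–%(7,2)= %(6,2)–%(7,3)= %(6,2)–%(7,1)= %(6,3)–%(6,4)= %(6,3)–%(7,3)= %(6,3)–%(7,4)= %(6,3)–%(7,2)= %(6,4)–@(6,5)≠ %(6,4)–%(7,4)= %(6,4)–%(7,5)= %(6,4)–%(7,3)= @(6,5)–%(6,6)≠ @(6,5)–%(7,5)≠ @(6,5)–%(7,4)≠ %(6,6)–%(7,5)=  → 7/19 unlike.
Row 7: %(7,1)–%(7,2)= %(7,2)–%(7,3)= %(7,3)–%(7,4)= %(7,4)–%(7,5)=  → 0/4 unlike.
Total adjacent occupied pairs: 86; unlike-type pairs: 43.

43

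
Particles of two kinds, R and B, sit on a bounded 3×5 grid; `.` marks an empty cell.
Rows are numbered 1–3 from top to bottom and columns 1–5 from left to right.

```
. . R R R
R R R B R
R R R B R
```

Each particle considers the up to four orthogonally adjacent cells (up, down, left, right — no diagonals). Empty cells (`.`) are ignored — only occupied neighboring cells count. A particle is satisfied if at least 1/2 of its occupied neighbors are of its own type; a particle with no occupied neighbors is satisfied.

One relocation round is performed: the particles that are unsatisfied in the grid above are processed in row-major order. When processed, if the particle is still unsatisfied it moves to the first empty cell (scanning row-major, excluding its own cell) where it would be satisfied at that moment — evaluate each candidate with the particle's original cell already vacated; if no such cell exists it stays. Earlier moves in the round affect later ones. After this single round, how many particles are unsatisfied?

2

Initially unsatisfied (in order): (2,4), (3,4).
  (2,4): no empty cell satisfies it; stays.
  (3,4): no empty cell satisfies it; stays.
Resulting grid:
. . R R R
R R R B R
R R R B R
Unsatisfied now: (2,4), (3,4).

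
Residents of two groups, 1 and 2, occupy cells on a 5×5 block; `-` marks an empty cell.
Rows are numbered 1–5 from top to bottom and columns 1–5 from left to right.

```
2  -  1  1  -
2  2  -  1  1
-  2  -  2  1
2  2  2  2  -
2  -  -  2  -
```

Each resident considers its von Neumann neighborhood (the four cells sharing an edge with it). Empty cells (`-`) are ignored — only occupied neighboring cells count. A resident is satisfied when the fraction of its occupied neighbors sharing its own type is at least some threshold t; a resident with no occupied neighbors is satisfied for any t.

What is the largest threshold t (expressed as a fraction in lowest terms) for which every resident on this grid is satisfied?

1/3

(1,1)2 1/1
(1,3)1 1/1
(1,4)1 2/2
(2,1)2 2/2
(2,2)2 2/2
(2,4)1 2/3
(2,5)1 2/2
(3,2)2 2/2
(3,4)2 1/3
(3,5)1 1/2
(4,1)2 2/2
(4,2)2 3/3
(4,3)2 2/2
(4,4)2 3/3
(5,1)2 1/1
(5,4)2 1/1
The smallest same-type fraction is 1/3 at (3,4), which reduces to 1/3. Any threshold above that leaves this resident unsatisfied.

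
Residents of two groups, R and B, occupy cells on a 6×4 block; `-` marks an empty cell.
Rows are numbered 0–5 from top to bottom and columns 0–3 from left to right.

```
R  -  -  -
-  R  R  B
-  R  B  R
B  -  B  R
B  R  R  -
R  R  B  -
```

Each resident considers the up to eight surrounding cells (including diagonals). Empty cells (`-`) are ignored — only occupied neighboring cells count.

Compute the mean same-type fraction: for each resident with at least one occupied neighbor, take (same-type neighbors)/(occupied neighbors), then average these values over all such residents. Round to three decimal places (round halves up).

Row 0: (0,0)R 1/1
Row 1: (1,1)R 3/4 · (1,2)R 3/5 · (1,3)B 1/3
Row 2: (2,1)R 2/5 · (2,2)B 2/7 · (2,3)R 2/5
Row 3: (3,0)B 1/3 · (3,2)B 1/6 · (3,3)R 2/4
Row 4: (4,0)B 1/4 · (4,1)R 3/7 · (4,2)R 3/5
Row 5: (5,0)R 2/3 · (5,1)R 3/5 · (5,2)B 0/3
Sum over 16 residents: 1/1 + 3/4 + 3/5 + 1/3 + 2/5 + 2/7 + 2/5 + 1/3 + 1/6 + 2/4 + 1/4 + 3/7 + 3/5 + 2/3 + 3/5 + 0/3 = 256/35; mean = 256/35 ÷ 16 = 16/35 = 0.457142… → 0.457.

0.457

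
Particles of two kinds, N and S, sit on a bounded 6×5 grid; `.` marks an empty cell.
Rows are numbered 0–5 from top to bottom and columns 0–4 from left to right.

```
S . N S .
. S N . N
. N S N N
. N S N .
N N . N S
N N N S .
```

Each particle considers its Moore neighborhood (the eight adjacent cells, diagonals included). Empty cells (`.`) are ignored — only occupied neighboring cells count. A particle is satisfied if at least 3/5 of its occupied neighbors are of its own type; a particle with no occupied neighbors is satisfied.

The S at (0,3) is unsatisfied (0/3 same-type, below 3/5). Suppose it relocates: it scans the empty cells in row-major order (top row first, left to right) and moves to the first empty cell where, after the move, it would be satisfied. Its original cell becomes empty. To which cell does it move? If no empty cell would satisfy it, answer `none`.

(1,0)

Vacating (0,3). Empty cells in order:
  (0,1): 2/4 same-type → still unsatisfied.
  (0,4): 0/1 same-type → still unsatisfied.
  (1,0): 2/3 same-type → satisfied — stop here.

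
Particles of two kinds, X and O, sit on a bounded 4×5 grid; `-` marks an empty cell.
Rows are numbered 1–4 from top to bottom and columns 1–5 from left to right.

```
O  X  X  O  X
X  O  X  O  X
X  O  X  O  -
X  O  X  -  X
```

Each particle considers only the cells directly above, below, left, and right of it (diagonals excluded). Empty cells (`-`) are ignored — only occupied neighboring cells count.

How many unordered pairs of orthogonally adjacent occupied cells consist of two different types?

Scan each occupied cell's neighbors to the right and below so each pair is counted once.
Row 1: O(1,1)–X(1,2)≠ O(1,1)–X(2,1)≠ X(1,2)–X(1,3)= X(1,2)–O(2,2)≠ X(1,3)–O(1,4)≠ X(1,3)–X(2,3)= O(1,4)–X(1,5)≠ O(1,4)–O(2,4)= X(1,5)–X(2,5)=  → 5/9 unlike.
Row 2: X(2,1)–O(2,2)≠ X(2,1)–X(3,1)= O(2,2)–X(2,3)≠ O(2,2)–O(3,2)= X(2,3)–O(2,4)≠ X(2,3)–X(3,3)= O(2,4)–X(2,5)≠ O(2,4)–O(3,4)=  → 4/8 unlike.
Row 3: X(3,1)–O(3,2)≠ X(3,1)–X(4,1)= O(3,2)–X(3,3)≠ O(3,2)–O(4,2)= X(3,3)–O(3,4)≠ X(3,3)–X(4,3)=  → 3/6 unlike.
Row 4: X(4,1)–O(4,2)≠ O(4,2)–X(4,3)≠  → 2/2 unlike.
Total adjacent occupied pairs: 25; unlike-type pairs: 14.

14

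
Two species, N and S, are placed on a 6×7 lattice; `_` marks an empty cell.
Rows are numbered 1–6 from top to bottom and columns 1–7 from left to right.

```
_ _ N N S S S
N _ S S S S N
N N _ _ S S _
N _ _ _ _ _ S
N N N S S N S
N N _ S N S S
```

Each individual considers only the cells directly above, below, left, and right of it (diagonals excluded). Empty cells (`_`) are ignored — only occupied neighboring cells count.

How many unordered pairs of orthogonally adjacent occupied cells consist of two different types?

12

Scan each occupied cell's neighbors to the right and below so each pair is counted once.
From row 1: 4 unlike of 9 pairs (running 4/9).
From row 2: 1 unlike of 7 pairs (running 5/16).
From row 3: 0 unlike of 3 pairs (running 5/19).
From row 4: 0 unlike of 2 pairs (running 5/21).
From row 5: 5 unlike of 12 pairs (running 10/33).
From row 6: 2 unlike of 4 pairs (running 12/37).
Total adjacent occupied pairs: 37; unlike-type pairs: 12.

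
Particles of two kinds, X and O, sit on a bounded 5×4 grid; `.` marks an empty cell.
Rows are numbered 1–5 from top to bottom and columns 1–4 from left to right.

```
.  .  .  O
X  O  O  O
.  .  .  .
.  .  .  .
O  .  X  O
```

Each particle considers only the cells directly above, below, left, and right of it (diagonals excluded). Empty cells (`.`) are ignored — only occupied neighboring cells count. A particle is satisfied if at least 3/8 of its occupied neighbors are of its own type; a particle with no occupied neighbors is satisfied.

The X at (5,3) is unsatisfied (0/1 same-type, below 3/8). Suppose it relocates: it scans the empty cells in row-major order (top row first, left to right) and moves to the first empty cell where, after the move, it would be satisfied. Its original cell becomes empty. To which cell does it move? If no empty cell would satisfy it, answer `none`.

(1,1)

Vacating (5,3). Empty cells in order:
  (1,1): 1/1 same-type → satisfied — stop here.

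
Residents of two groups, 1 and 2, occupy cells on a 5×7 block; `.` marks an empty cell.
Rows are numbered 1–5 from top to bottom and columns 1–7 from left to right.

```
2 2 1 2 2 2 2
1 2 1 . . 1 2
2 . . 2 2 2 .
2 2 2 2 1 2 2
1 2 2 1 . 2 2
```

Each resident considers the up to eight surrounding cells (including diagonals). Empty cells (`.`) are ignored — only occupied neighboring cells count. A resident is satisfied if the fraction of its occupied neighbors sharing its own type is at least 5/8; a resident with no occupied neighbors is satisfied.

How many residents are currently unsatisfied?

Row 1: (1,1)2 2/3 satisfied · (1,2)2 2/5 not · (1,3)1 1/4 not · (1,4)2 1/3 not · (1,5)2 2/3 satisfied · (1,6)2 3/4 satisfied · (1,7)2 2/3 satisfied
Row 2: (2,1)1 0/4 not · (2,2)2 3/6 not · (2,3)1 1/5 not · (2,6)1 0/6 not · (2,7)2 3/4 satisfied
Row 3: (3,1)2 3/4 satisfied · (3,4)2 3/5 not · (3,5)2 4/6 satisfied · (3,6)2 4/6 satisfied
Row 4: (4,1)2 3/4 satisfied · (4,2)2 5/6 satisfied · (4,3)2 5/6 satisfied · (4,4)2 4/6 satisfied · (4,5)1 1/7 not · (4,6)2 5/6 satisfied · (4,7)2 4/4 satisfied
Row 5: (5,1)1 0/3 not · (5,2)2 4/5 satisfied · (5,3)2 4/5 satisfied · (5,4)1 1/4 not · (5,6)2 3/4 satisfied · (5,7)2 3/3 satisfied
Unsatisfied: (1,2), (1,3), (1,4), (2,1), (2,2), (2,3), (2,6), (3,4), (4,5), (5,1), (5,4) — 11 in total.

11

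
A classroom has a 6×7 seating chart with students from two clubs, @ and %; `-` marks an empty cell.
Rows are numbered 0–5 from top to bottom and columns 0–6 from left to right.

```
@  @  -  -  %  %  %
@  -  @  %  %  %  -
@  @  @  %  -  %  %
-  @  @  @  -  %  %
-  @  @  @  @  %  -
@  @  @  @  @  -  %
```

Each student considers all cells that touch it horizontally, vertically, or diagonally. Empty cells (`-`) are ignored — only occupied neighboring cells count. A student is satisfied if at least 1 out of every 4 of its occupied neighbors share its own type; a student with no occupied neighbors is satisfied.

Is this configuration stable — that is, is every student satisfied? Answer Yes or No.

Row 0: (0,0)@ 2/2 ok · (0,1)@ 3/3 ok · (0,4)% 4/4 ok · (0,5)% 4/4 ok · (0,6)% 2/2 ok
Row 1: (1,0)@ 4/4 ok · (1,2)@ 3/5 ok · (1,3)% 3/5 ok · (1,4)% 6/6 ok · (1,5)% 6/6 ok
Row 2: (2,0)@ 3/3 ok · (2,1)@ 6/6 ok · (2,2)@ 5/7 ok · (2,3)% 2/6 ok · (2,5)% 5/5 ok · (2,6)% 4/4 ok
Row 3: (3,1)@ 6/6 ok · (3,2)@ 7/8 ok · (3,3)@ 5/6 ok · (3,5)% 4/5 ok · (3,6)% 4/4 ok
Row 4: (4,1)@ 6/6 ok · (4,2)@ 8/8 ok · (4,3)@ 7/7 ok · (4,4)@ 4/6 ok · (4,5)% 3/5 ok
Row 5: (5,0)@ 2/2 ok · (5,1)@ 4/4 ok · (5,2)@ 5/5 ok · (5,3)@ 5/5 ok · (5,4)@ 3/4 ok · (5,6)% 1/1 ok
All meet the threshold, so the configuration is stable.

Yes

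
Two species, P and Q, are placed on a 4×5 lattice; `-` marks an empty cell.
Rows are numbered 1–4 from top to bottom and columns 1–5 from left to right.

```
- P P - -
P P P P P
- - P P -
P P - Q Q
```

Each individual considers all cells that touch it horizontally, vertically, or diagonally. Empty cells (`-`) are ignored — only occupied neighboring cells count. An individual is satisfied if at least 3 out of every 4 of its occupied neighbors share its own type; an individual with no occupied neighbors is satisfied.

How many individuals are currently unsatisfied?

3

(1,2)P 4/4 satisfied
(1,3)P 4/4 satisfied
(2,1)P 2/2 satisfied
(2,2)P 5/5 satisfied
(2,3)P 6/6 satisfied
(2,4)P 5/5 satisfied
(2,5)P 2/2 satisfied
(3,3)P 5/6 satisfied
(3,4)P 4/6 not
(4,1)P 1/1 satisfied
(4,2)P 2/2 satisfied
(4,4)Q 1/3 not
(4,5)Q 1/2 not
Unsatisfied: (3,4), (4,4), (4,5) — 3 in total.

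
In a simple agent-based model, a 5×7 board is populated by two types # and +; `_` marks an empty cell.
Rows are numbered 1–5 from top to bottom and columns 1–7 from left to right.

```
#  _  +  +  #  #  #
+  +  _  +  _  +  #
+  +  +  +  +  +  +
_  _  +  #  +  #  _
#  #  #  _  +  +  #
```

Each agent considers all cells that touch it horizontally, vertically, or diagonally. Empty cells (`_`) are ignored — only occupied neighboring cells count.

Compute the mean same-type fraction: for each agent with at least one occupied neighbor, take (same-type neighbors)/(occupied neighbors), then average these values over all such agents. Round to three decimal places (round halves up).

(1,1)# 0/2
(1,3)+ 3/3
(1,4)+ 2/3
(1,5)# 1/4
(1,6)# 3/4
(1,7)# 2/3
(2,1)+ 3/4
(2,2)+ 5/6
(2,4)+ 5/6
(2,6)+ 3/7
(2,7)# 2/5
(3,1)+ 3/3
(3,2)+ 5/5
(3,3)+ 5/6
(3,4)+ 5/6
(3,5)+ 5/7
(3,6)+ 4/6
(3,7)+ 2/4
(4,3)+ 3/6
(4,4)# 1/7
(4,5)+ 5/7
(4,6)# 1/7
(5,1)# 1/1
(5,2)# 2/3
(5,3)# 2/3
(5,5)+ 2/4
(5,6)+ 2/4
(5,7)# 1/2
Sum over 28 agents: 0/2 + 3/3 + 2/3 + 1/4 + 3/4 + 2/3 + 3/4 + 5/6 + 5/6 + 3/7 + 2/5 + 3/3 + 5/5 + 5/6 + 5/6 + 5/7 + 4/6 + 2/4 + 3/6 + 1/7 + 5/7 + 1/7 + 1/1 + 2/3 + 2/3 + 2/4 + 2/4 + 1/2 = 7333/420; mean = 7333/420 ÷ 28 = 7333/11760 = 0.623554… → 0.624.

0.624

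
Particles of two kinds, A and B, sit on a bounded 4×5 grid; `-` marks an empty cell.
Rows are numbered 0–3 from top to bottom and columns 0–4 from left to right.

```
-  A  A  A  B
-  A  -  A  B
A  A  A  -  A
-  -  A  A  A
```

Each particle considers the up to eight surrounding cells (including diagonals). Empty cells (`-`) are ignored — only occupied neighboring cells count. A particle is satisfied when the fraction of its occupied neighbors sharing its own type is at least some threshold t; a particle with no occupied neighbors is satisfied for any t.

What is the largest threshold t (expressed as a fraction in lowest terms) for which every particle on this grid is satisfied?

1/4

(0,1)A 2/2
(0,2)A 4/4
(0,3)A 2/4
(0,4)B 1/3
(1,1)A 5/5
(1,3)A 4/6
(1,4)B 1/4
(2,0)A 2/2
(2,1)A 4/4
(2,2)A 5/5
(2,4)A 3/4
(3,2)A 3/3
(3,3)A 4/4
(3,4)A 2/2
The smallest same-type fraction is 1/4 at (1,4), which reduces to 1/4. Any threshold above that leaves this particle unsatisfied.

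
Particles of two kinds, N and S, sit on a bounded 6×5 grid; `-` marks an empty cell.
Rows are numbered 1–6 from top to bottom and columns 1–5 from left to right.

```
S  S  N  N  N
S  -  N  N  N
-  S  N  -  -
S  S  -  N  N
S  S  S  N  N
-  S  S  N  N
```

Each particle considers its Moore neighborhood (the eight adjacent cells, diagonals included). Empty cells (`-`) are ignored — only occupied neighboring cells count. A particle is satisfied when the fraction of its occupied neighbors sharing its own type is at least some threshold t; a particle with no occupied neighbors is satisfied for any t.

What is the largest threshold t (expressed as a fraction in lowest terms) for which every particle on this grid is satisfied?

Row 1: (1,1)S 2/2 · (1,2)S 2/4 · (1,3)N 3/4 · (1,4)N 5/5 · (1,5)N 3/3
Row 2: (2,1)S 3/3 · (2,3)N 4/6 · (2,4)N 6/6 · (2,5)N 3/3
Row 3: (3,2)S 3/5 · (3,3)N 3/5
Row 4: (4,1)S 4/4 · (4,2)S 5/6 · (4,4)N 4/5 · (4,5)N 3/3
Row 5: (5,1)S 4/4 · (5,2)S 6/6 · (5,3)S 4/7 · (5,4)N 5/7 · (5,5)N 5/5
Row 6: (6,2)S 4/4 · (6,3)S 3/5 · (6,4)N 3/5 · (6,5)N 3/3
The smallest same-type fraction is 2/4 at (1,2), which reduces to 1/2. Any threshold above that leaves this particle unsatisfied.

1/2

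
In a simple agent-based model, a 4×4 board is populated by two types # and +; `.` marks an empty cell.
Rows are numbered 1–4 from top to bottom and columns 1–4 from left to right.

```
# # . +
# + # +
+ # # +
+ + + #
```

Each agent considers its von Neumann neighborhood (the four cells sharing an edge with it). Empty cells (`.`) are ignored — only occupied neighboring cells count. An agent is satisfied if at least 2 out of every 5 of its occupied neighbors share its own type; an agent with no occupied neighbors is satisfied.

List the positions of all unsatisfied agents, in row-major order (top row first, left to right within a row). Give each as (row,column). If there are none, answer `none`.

Row 1: (1,1)# 2/2 ok · (1,2)# 1/2 ok · (1,4)+ 1/1 ok
Row 2: (2,1)# 1/3 unhappy · (2,2)+ 0/4 unhappy · (2,3)# 1/3 unhappy · (2,4)+ 2/3 ok
Row 3: (3,1)+ 1/3 unhappy · (3,2)# 1/4 unhappy · (3,3)# 2/4 ok · (3,4)+ 1/3 unhappy
Row 4: (4,1)+ 2/2 ok · (4,2)+ 2/3 ok · (4,3)+ 1/3 unhappy · (4,4)# 0/2 unhappy

(2,1), (2,2), (2,3), (3,1), (3,2), (3,4), (4,3), (4,4)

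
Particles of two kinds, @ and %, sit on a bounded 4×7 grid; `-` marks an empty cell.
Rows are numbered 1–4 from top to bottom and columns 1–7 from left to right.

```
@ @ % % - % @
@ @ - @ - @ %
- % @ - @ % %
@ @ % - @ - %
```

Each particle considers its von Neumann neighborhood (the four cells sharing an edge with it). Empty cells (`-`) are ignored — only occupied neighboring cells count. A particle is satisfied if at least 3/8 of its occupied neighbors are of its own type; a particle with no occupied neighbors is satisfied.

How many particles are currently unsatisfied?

Row 1: (1,1)@ 2/2 ✓ · (1,2)@ 2/3 ✓ · (1,3)% 1/2 ✓ · (1,4)% 1/2 ✓ · (1,6)% 0/2 ✗ · (1,7)@ 0/2 ✗
Row 2: (2,1)@ 2/2 ✓ · (2,2)@ 2/3 ✓ · (2,4)@ 0/1 ✗ · (2,6)@ 0/3 ✗ · (2,7)% 1/3 ✗
Row 3: (3,2)% 0/3 ✗ · (3,3)@ 0/2 ✗ · (3,5)@ 1/2 ✓ · (3,6)% 1/3 ✗ · (3,7)% 3/3 ✓
Row 4: (4,1)@ 1/1 ✓ · (4,2)@ 1/3 ✗ · (4,3)% 0/2 ✗ · (4,5)@ 1/1 ✓ · (4,7)% 1/1 ✓
Unsatisfied: (1,6), (1,7), (2,4), (2,6), (2,7), (3,2), (3,3), (3,6), (4,2), (4,3) — 10 in total.

10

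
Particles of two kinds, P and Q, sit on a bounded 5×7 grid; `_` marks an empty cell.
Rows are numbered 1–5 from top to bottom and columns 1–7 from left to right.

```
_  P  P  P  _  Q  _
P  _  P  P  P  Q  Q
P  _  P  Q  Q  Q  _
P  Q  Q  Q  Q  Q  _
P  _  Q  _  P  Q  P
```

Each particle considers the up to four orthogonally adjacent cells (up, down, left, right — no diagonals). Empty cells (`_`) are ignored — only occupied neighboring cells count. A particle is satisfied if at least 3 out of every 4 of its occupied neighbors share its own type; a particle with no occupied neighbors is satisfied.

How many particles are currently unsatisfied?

8

(1,2)P 1/1 ok
(1,3)P 3/3 ok
(1,4)P 2/2 ok
(1,6)Q 1/1 ok
(2,1)P 1/1 ok
(2,3)P 3/3 ok
(2,4)P 3/4 ok
(2,5)P 1/3 unhappy
(2,6)Q 3/4 ok
(2,7)Q 1/1 ok
(3,1)P 2/2 ok
(3,3)P 1/3 unhappy
(3,4)Q 2/4 unhappy
(3,5)Q 3/4 ok
(3,6)Q 3/3 ok
(4,1)P 2/3 unhappy
(4,2)Q 1/2 unhappy
(4,3)Q 3/4 ok
(4,4)Q 3/3 ok
(4,5)Q 3/4 ok
(4,6)Q 3/3 ok
(5,1)P 1/1 ok
(5,3)Q 1/1 ok
(5,5)P 0/2 unhappy
(5,6)Q 1/3 unhappy
(5,7)P 0/1 unhappy
Unsatisfied: (2,5), (3,3), (3,4), (4,1), (4,2), (5,5), (5,6), (5,7) — 8 in total.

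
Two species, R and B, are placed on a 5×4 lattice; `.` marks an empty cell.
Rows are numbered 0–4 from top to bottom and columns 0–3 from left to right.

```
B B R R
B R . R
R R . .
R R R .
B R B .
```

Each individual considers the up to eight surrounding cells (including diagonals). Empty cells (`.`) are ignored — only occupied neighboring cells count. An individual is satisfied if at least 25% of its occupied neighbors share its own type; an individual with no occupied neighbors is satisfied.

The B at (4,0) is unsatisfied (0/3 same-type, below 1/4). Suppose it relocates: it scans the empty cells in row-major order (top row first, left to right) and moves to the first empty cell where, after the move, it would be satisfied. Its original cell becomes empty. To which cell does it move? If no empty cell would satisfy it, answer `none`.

Vacating (4,0). Empty cells in order:
  (1,2): 1/6 same-type → still unsatisfied.
  (2,2): 0/5 same-type → still unsatisfied.
  (2,3): 0/2 same-type → still unsatisfied.
  (3,3): 1/2 same-type → satisfied — stop here.

(3,3)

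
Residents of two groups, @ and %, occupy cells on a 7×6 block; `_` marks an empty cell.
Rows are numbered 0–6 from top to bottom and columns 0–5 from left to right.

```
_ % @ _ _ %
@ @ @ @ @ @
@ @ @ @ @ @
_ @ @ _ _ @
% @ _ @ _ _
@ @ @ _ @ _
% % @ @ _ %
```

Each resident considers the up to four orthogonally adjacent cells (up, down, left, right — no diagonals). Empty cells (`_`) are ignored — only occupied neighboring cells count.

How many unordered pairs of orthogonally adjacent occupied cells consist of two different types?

Scan each occupied cell's neighbors to the right and below so each pair is counted once.
From row 0: 3 unlike of 4 pairs (running 3/4).
From row 1: 0 unlike of 11 pairs (running 3/15).
From row 2: 0 unlike of 8 pairs (running 3/23).
From row 3: 0 unlike of 2 pairs (running 3/25).
From row 4: 2 unlike of 3 pairs (running 5/28).
From row 5: 2 unlike of 5 pairs (running 7/33).
From row 6: 1 unlike of 3 pairs (running 8/36).
Total adjacent occupied pairs: 36; unlike-type pairs: 8.

8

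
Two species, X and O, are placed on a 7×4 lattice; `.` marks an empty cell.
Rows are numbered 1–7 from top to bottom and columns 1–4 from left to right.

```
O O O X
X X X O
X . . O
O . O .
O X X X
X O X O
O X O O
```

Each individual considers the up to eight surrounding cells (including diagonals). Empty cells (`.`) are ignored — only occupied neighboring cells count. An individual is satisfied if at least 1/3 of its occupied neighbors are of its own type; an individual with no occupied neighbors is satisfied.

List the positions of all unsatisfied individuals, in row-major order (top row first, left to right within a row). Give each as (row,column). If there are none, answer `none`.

(4,3)

Row 1: (1,1)O 1/3 ok · (1,2)O 2/5 ok · (1,3)O 2/5 ok · (1,4)X 1/3 ok
Row 2: (2,1)X 2/4 ok · (2,2)X 3/6 ok · (2,3)X 2/6 ok · (2,4)O 2/4 ok
Row 3: (3,1)X 2/3 ok · (3,4)O 2/3 ok
Row 4: (4,1)O 1/3 ok · (4,3)O 1/4 unhappy
Row 5: (5,1)O 2/4 ok · (5,2)X 3/7 ok · (5,3)X 3/6 ok · (5,4)X 2/4 ok
Row 6: (6,1)X 2/5 ok · (6,2)O 3/8 ok · (6,3)X 4/8 ok · (6,4)O 2/5 ok
Row 7: (7,1)O 1/3 ok · (7,2)X 2/5 ok · (7,3)O 3/5 ok · (7,4)O 2/3 ok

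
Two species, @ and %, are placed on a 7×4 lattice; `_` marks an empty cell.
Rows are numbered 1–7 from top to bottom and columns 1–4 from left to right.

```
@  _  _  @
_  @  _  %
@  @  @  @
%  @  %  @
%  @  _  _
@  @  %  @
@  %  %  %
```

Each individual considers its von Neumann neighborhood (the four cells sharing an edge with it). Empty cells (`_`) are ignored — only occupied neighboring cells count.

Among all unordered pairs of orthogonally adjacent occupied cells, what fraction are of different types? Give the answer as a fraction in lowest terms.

1/2

Scan each occupied cell's neighbors to the right and below so each pair is counted once.
Row 1: @(1,4)–%(2,4)≠  → 1/1 unlike.
Row 2: @(2,2)–@(3,2)= %(2,4)–@(3,4)≠  → 1/2 unlike.
Row 3: @(3,1)–@(3,2)= @(3,1)–%(4,1)≠ @(3,2)–@(3,3)= @(3,2)–@(4,2)= @(3,3)–@(3,4)= @(3,3)–%(4,3)≠ @(3,4)–@(4,4)=  → 2/7 unlike.
Row 4: %(4,1)–@(4,2)≠ %(4,1)–%(5,1)= @(4,2)–%(4,3)≠ @(4,2)–@(5,2)= %(4,3)–@(4,4)≠  → 3/5 unlike.
Row 5: %(5,1)–@(5,2)≠ %(5,1)–@(6,1)≠ @(5,2)–@(6,2)=  → 2/3 unlike.
Row 6: @(6,1)–@(6,2)= @(6,1)–@(7,1)= @(6,2)–%(6,3)≠ @(6,2)–%(7,2)≠ %(6,3)–@(6,4)≠ %(6,3)–%(7,3)= @(6,4)–%(7,4)≠  → 4/7 unlike.
Row 7: @(7,1)–%(7,2)≠ %(7,2)–%(7,3)= %(7,3)–%(7,4)=  → 1/3 unlike.
Total adjacent occupied pairs: 28; unlike-type pairs: 14.
14/28 reduces to 1/2.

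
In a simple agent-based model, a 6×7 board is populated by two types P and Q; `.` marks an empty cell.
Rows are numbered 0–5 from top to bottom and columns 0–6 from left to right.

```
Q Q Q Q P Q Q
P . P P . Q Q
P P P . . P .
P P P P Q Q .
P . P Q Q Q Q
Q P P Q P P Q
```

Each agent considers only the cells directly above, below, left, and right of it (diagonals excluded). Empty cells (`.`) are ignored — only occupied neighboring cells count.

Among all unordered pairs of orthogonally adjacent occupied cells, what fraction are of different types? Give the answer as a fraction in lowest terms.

Scan each occupied cell's neighbors to the right and below so each pair is counted once.
From row 0: 5 unlike of 11 pairs (running 5/11).
From row 1: 1 unlike of 5 pairs (running 6/16).
From row 2: 1 unlike of 6 pairs (running 7/22).
From row 3: 2 unlike of 10 pairs (running 9/32).
From row 4: 4 unlike of 10 pairs (running 13/42).
From row 5: 4 unlike of 6 pairs (running 17/48).
Total adjacent occupied pairs: 48; unlike-type pairs: 17.
17/48 is already in lowest terms.

17/48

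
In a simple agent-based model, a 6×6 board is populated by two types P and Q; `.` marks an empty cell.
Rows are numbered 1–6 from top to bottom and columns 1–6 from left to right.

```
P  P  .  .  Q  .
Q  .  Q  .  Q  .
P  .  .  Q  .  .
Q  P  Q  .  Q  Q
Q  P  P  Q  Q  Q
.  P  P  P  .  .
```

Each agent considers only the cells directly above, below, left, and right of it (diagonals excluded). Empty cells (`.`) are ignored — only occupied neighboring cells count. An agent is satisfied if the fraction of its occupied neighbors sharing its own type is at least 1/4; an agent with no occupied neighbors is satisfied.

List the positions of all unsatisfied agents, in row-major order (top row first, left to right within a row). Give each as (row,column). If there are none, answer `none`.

(1,1)P 1/2 ✓
(1,2)P 1/1 ✓
(1,5)Q 1/1 ✓
(2,1)Q 0/2 ✗
(2,3)Q 0/0 ✓
(2,5)Q 1/1 ✓
(3,1)P 0/2 ✗
(3,4)Q 0/0 ✓
(4,1)Q 1/3 ✓
(4,2)P 1/3 ✓
(4,3)Q 0/2 ✗
(4,5)Q 2/2 ✓
(4,6)Q 2/2 ✓
(5,1)Q 1/2 ✓
(5,2)P 3/4 ✓
(5,3)P 2/4 ✓
(5,4)Q 1/3 ✓
(5,5)Q 3/3 ✓
(5,6)Q 2/2 ✓
(6,2)P 2/2 ✓
(6,3)P 3/3 ✓
(6,4)P 1/2 ✓

(2,1), (3,1), (4,3)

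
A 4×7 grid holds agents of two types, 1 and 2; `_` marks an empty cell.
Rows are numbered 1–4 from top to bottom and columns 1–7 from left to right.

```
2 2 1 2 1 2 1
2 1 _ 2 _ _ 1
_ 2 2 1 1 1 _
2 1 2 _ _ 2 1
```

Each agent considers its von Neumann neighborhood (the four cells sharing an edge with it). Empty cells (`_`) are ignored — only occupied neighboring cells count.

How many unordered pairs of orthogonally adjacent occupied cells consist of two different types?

Scan each occupied cell's neighbors to the right and below so each pair is counted once.
Row 1: 2(1,1)–2(1,2)= 2(1,1)–2(2,1)= 2(1,2)–1(1,3)≠ 2(1,2)–1(2,2)≠ 1(1,3)–2(1,4)≠ 2(1,4)–1(1,5)≠ 2(1,4)–2(2,4)= 1(1,5)–2(1,6)≠ 2(1,6)–1(1,7)≠ 1(1,7)–1(2,7)=  → 6/10 unlike.
Row 2: 2(2,1)–1(2,2)≠ 1(2,2)–2(3,2)≠ 2(2,4)–1(3,4)≠  → 3/3 unlike.
Row 3: 2(3,2)–2(3,3)= 2(3,2)–1(4,2)≠ 2(3,3)–1(3,4)≠ 2(3,3)–2(4,3)= 1(3,4)–1(3,5)= 1(3,5)–1(3,6)= 1(3,6)–2(4,6)≠  → 3/7 unlike.
Row 4: 2(4,1)–1(4,2)≠ 1(4,2)–2(4,3)≠ 2(4,6)–1(4,7)≠  → 3/3 unlike.
Total adjacent occupied pairs: 23; unlike-type pairs: 15.

15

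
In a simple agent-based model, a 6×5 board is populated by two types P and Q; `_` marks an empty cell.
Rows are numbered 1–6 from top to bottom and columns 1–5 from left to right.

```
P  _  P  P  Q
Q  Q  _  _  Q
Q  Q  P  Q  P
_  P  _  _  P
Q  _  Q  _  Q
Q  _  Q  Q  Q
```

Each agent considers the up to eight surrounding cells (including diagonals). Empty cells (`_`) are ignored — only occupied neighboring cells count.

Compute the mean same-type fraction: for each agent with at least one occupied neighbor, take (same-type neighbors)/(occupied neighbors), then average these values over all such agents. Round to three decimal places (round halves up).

0.554

(1,1)P 0/2
(1,3)P 1/2
(1,4)P 1/3
(1,5)Q 1/2
(2,1)Q 3/4
(2,2)Q 3/6
(2,5)Q 2/4
(3,1)Q 3/4
(3,2)Q 3/5
(3,3)P 1/4
(3,4)Q 1/4
(3,5)P 1/3
(4,2)P 1/5
(4,5)P 1/3
(5,1)Q 1/2
(5,3)Q 2/3
(5,5)Q 2/3
(6,1)Q 1/1
(6,3)Q 2/2
(6,4)Q 4/4
(6,5)Q 2/2
Sum over 21 agents: 0/2 + 1/2 + 1/3 + 1/2 + 3/4 + 3/6 + 2/4 + 3/4 + 3/5 + 1/4 + 1/4 + 1/3 + 1/5 + 1/3 + 1/2 + 2/3 + 2/3 + 1/1 + 2/2 + 4/4 + 2/2 = 349/30; mean = 349/30 ÷ 21 = 349/630 = 0.553968… → 0.554.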